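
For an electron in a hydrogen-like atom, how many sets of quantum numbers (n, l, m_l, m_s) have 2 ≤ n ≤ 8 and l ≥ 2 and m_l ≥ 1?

Go shell by shell, enumerating (l, m_l) with l ≥ 2 and m_l ≥ 1:
n=3 → 2; n=4 → 5; n=5 → 9; n=6 → 14; n=7 → 20; n=8 → 27.
Orbitals: 2 + 5 + 9 + 14 + 20 + 27 = 77. Including both spin states (m_s = ±1/2) gives 2 × 77 = 154 states.

154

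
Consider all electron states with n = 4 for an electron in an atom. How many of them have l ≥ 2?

With n = 4 the allowed l are 0, 1, …, 3.
Orbitals with l ≥ 2, by l: l=2 → 5; l=3 → 7.
Orbitals: 5 + 7 = 12. Each orbital carries two spin states, so 12 × 2 = 24 states.

24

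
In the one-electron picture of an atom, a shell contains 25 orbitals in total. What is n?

n = 5

n² = 25 ⇒ n = 5.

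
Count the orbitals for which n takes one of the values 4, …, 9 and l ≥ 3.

Count contributing orbitals for each principal shell:
n=4 → 7; n=5 → 16; n=6 → 27; n=7 → 40; n=8 → 55; n=9 → 72.
Total orbitals: 7 + 16 + 27 + 40 + 55 + 72 = 217.

217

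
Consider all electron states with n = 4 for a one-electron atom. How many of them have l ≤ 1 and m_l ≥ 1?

The n = 4 shell has l = 0 through 3; check each.
Contributions: l=1 → 1.
Orbitals: 1. Each orbital carries two spin states, so 1 × 2 = 2 states.

2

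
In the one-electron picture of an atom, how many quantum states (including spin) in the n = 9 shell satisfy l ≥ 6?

90

With n = 9 the allowed l are 0, 1, …, 8.
The (l, m_l) pairs meeting l ≥ 6 give: l=6 → 13; l=7 → 15; l=8 → 17.
Orbitals: 13 + 15 + 17 = 45. Each orbital carries two spin states, so 45 × 2 = 90 states.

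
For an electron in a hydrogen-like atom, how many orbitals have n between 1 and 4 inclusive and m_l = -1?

Work shell by shell — for each n, count the (l, m_l) pairs that satisfy m_l = -1:
n=2 → 1; n=3 → 2; n=4 → 3.
Total orbitals: 1 + 2 + 3 = 6.

6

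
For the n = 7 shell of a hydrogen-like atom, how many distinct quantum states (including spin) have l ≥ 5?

48

With n = 7 the allowed l are 0, 1, …, 6.
Contributions: l=5 → 11; l=6 → 13.
Orbitals: 11 + 13 = 24. Each orbital carries two spin states, so 24 × 2 = 48 states.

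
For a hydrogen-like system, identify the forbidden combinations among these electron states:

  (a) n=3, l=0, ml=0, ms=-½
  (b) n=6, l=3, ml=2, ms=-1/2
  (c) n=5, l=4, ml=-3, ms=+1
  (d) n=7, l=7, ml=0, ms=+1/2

(c) has ms = +1, but an electron's spin must be ±1/2.
(d) has l = 7 ≥ n = 7, violating 0 ≤ l ≤ n−1.
The remaining sets (a), (b) satisfy all four rules.

(c) and (d)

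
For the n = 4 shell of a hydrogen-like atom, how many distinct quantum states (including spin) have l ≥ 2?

24

Go through l = 0, …, 3 (the values permitted for n = 4).
Orbitals with l ≥ 2, by l: l=2 → 5; l=3 → 7.
Orbitals: 5 + 7 = 12. Each orbital carries two spin states, so 12 × 2 = 24 states.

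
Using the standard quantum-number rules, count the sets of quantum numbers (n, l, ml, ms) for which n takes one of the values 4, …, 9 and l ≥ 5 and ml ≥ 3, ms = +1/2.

40

Count contributing orbitals for each principal shell:
n=6 → 3; n=7 → 7; n=8 → 12; n=9 → 18.
Orbitals: 3 + 7 + 12 + 18 = 40. With ms fixed to +1/2 there is one state per orbital, so 40 states.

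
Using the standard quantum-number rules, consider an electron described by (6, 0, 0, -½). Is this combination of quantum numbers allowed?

Valid

n = 6 is a positive integer. l = 0 satisfies 0 ≤ l ≤ n−1 = 5. m_l = 0 lies in the range −l … +l (here 0). m_s = -1/2 is one of ±1/2.
All four constraints are satisfied.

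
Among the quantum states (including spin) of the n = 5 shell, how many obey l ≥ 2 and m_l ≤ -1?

18

Per l-value: l=2 → 2; l=3 → 3; l=4 → 4.
Orbitals: 2 + 3 + 4 = 9. Each orbital carries two spin states, so 9 × 2 = 18 states.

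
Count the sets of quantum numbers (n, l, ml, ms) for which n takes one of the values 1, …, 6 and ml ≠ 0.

140

Work shell by shell — for each n, count the (l, ml) pairs that satisfy ml ≠ 0:
n=2 → 2; n=3 → 6; n=4 → 12; n=5 → 20; n=6 → 30.
Orbitals: 2 + 6 + 12 + 20 + 30 = 70. Including both spin states (ms = ±1/2) gives 2 × 70 = 140 states.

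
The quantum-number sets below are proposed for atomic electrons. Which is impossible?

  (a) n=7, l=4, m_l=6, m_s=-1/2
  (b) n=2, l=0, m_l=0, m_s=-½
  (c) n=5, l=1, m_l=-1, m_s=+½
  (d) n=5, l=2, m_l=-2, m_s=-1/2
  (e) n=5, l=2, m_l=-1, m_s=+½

(a) has |m_l| = 6 > l = 4, violating −l ≤ m_l ≤ l.
The remaining sets (b), (c), (d), (e) satisfy all four rules.

(a)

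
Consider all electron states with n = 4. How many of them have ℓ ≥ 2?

24

The n = 4 shell has ℓ = 0 through 3; check each.
The (ℓ, m_ℓ) pairs meeting ℓ ≥ 2 give: ℓ=2 → 5; ℓ=3 → 7.
Orbitals: 5 + 7 = 12. Each orbital carries two spin states, so 12 × 2 = 24 states.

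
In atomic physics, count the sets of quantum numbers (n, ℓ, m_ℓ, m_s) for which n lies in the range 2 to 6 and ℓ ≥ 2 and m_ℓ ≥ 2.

Treat each shell separately and count matching orbitals:
n=3 → 1; n=4 → 3; n=5 → 6; n=6 → 10.
Orbitals: 1 + 3 + 6 + 10 = 20. Including both spin states (m_s = ±1/2) gives 2 × 20 = 40 states.

40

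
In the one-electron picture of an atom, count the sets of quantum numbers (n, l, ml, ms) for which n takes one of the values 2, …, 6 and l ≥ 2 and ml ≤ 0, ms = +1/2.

40

Work shell by shell — for each n, count the (l, ml) pairs that satisfy l ≥ 2 and ml ≤ 0:
n=3 → 3; n=4 → 7; n=5 → 12; n=6 → 18.
Orbitals: 3 + 7 + 12 + 18 = 40. With ms fixed to +1/2 there is one state per orbital, so 40 states.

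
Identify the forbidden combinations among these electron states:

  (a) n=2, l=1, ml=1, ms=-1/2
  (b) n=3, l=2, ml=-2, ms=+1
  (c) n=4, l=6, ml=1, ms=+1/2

(b) and (c)

(b) has ms = +1, but an electron's spin must be ±1/2.
(c) has l = 6 ≥ n = 4, violating 0 ≤ l ≤ n−1.
The remaining set (a) satisfies all four rules.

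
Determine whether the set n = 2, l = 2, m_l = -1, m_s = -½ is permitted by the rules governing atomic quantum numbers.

The orbital quantum number must satisfy 0 ≤ l ≤ n−1. With n = 2 the allowed l values are 0, 1, so l = 2 is out of range.

Not allowed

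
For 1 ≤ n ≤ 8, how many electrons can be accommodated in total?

408

Total orbitals = 1² + 2² + 3² + 4² + 5² + 6² + 7² + 8² = 204. Doubling for spin gives 408 electrons.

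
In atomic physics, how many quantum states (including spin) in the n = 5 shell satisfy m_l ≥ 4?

The n = 5 shell has l = 0 through 4; check each.
The (l, m_l) pairs meeting m_l ≥ 4 give: l=4 → 1.
Orbitals: 1. Each orbital carries two spin states, so 1 × 2 = 2 states.

2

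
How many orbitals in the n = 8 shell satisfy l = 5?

11

Go through l = 0, …, 7 (the values permitted for n = 8).
The (l, ml) pairs meeting l = 5 give: l=5 → 11.
Total orbitals: 11.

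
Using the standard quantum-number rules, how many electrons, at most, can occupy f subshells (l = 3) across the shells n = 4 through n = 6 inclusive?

An f subshell (l = 3) exists for every n ≥ 4, so shells n = 4, 5, 6 each contribute one — 3 subshells.
Since each f subshell holds 2(2·3+1) = 14 electrons, the total is 3 × 14 = 42.

42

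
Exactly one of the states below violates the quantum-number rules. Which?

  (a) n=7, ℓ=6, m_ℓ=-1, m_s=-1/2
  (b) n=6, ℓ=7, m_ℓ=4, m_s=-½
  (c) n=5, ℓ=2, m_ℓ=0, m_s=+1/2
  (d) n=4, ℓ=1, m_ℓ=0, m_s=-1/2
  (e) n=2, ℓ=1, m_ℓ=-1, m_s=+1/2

(b) has ℓ = 7 ≥ n = 6, violating 0 ≤ ℓ ≤ n−1.
The remaining sets (a), (c), (d), (e) satisfy all four rules.

(b)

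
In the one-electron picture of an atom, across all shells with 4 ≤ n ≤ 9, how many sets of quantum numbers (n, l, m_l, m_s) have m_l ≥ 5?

40

For each n in the range, tally the orbitals obeying m_l ≥ 5:
n=6 → 1; n=7 → 3; n=8 → 6; n=9 → 10.
Orbitals: 1 + 3 + 6 + 10 = 20. Including both spin states (m_s = ±1/2) gives 2 × 20 = 40 states.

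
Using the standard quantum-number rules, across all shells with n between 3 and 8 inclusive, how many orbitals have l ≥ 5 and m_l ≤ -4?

16

Per-shell orbital counts meeting the constraint:
n=6 → 2; n=7 → 5; n=8 → 9.
Total orbitals: 2 + 5 + 9 = 16.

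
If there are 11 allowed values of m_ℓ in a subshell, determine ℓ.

ℓ = 5

m_ℓ ranges over 2ℓ+1 integers, so 2ℓ+1 = 11 ⇒ ℓ = 5.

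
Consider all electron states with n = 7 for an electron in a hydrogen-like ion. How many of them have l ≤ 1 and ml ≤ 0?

Orbitals with l ≤ 1 and ml ≤ 0, by l: l=0 → 1; l=1 → 2.
Orbitals: 1 + 2 = 3. Each orbital carries two spin states, so 3 × 2 = 6 states.

6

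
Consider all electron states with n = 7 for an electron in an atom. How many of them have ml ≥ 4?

Per l-value: l=4 → 1; l=5 → 2; l=6 → 3.
Orbitals: 1 + 2 + 3 = 6. Each orbital carries two spin states, so 6 × 2 = 12 states.

12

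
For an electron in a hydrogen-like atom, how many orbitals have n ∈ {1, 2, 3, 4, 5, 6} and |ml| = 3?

12

Work shell by shell — for each n, count the (l, ml) pairs that satisfy |ml| = 3:
n=4 → 2; n=5 → 4; n=6 → 6.
Total orbitals: 2 + 4 + 6 = 12.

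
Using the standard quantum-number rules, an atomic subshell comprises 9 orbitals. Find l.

l = 4

2l+1 = 9 gives l = 4.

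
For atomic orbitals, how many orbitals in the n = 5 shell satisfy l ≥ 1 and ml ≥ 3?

The (l, ml) pairs meeting l ≥ 1 and ml ≥ 3 give: l=3 → 1; l=4 → 2.
Total orbitals: 1 + 2 = 3.

3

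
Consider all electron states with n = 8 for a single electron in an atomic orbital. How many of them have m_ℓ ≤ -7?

Orbitals with m_ℓ ≤ -7, by ℓ: ℓ=7 → 1.
Orbitals: 1. Each orbital carries two spin states, so 1 × 2 = 2 states.

2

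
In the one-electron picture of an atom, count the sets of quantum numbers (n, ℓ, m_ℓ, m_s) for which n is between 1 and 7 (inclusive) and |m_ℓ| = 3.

40

Work shell by shell — for each n, count the (ℓ, m_ℓ) pairs that satisfy |m_ℓ| = 3:
n=4 → 2; n=5 → 4; n=6 → 6; n=7 → 8.
Orbitals: 2 + 4 + 6 + 8 = 20. Including both spin states (m_s = ±1/2) gives 2 × 20 = 40 states.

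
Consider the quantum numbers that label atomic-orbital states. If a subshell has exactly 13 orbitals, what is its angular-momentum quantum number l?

2l+1 = 13 gives l = 6.

l = 6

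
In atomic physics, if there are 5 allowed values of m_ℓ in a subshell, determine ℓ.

m_ℓ ranges over 2ℓ+1 integers, so 2ℓ+1 = 5 ⇒ ℓ = 2.

ℓ = 2 (d)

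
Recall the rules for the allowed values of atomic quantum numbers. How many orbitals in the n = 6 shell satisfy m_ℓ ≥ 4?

3

Orbitals with m_ℓ ≥ 4, by ℓ: ℓ=4 → 1; ℓ=5 → 2.
Total orbitals: 1 + 2 = 3.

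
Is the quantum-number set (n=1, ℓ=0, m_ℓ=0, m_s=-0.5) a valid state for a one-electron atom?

Valid

n = 1 is a positive integer. ℓ = 0 satisfies 0 ≤ ℓ ≤ n−1 = 0. m_ℓ = 0 lies in the range −ℓ … +ℓ (here 0). m_s = -1/2 is one of ±1/2.
All four constraints are satisfied.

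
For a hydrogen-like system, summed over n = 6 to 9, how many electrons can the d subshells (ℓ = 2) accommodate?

40

A d subshell (ℓ = 2) exists for every n ≥ 3, so shells n = 6, 7, 8, 9 each contribute one — 4 subshells.
Since each d subshell holds 2(2·2+1) = 10 electrons, the total is 4 × 10 = 40.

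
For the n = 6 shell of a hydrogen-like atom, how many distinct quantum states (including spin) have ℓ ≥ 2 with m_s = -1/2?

Orbitals with ℓ ≥ 2, by ℓ: ℓ=2 → 5; ℓ=3 → 7; ℓ=4 → 9; ℓ=5 → 11.
Orbitals: 5 + 7 + 9 + 11 = 32. With m_s fixed to a single value there is one state per orbital, giving 32 states.

32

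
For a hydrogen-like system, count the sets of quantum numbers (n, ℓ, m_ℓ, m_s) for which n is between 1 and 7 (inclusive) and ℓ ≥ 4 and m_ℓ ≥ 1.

56

Per-shell orbital counts meeting the constraint:
n=5 → 4; n=6 → 9; n=7 → 15.
Orbitals: 4 + 9 + 15 = 28. Including both spin states (m_s = ±1/2) gives 2 × 28 = 56 states.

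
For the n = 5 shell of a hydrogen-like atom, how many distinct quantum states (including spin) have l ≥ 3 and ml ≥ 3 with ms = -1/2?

3

Go through l = 0, …, 4 (the values permitted for n = 5).
The (l, ml) pairs meeting l ≥ 3 and ml ≥ 3 give: l=3 → 1; l=4 → 2.
Orbitals: 1 + 2 = 3. With ms fixed to a single value there is one state per orbital, giving 3 states.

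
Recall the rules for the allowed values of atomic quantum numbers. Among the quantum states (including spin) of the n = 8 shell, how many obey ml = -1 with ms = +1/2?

Contributions: l=1 → 1; l=2 → 1; l=3 → 1; l=4 → 1; l=5 → 1; l=6 → 1; l=7 → 1.
Orbitals: 1 + 1 + 1 + 1 + 1 + 1 + 1 = 7. With ms fixed to a single value there is one state per orbital, giving 7 states.

7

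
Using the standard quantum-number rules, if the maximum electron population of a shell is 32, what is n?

2n² = 32 ⇒ n² = 16 ⇒ n = 4.

n = 4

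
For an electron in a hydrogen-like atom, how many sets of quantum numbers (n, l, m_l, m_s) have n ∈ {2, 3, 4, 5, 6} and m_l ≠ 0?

140

Treat each shell separately and count matching orbitals:
n=2 → 2; n=3 → 6; n=4 → 12; n=5 → 20; n=6 → 30.
Orbitals: 2 + 6 + 12 + 20 + 30 = 70. Including both spin states (m_s = ±1/2) gives 2 × 70 = 140 states.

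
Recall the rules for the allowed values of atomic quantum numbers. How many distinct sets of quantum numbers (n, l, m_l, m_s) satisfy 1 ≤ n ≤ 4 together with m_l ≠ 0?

40

Treat each shell separately and count matching orbitals:
n=2 → 2; n=3 → 6; n=4 → 12.
Orbitals: 2 + 6 + 12 = 20. Including both spin states (m_s = ±1/2) gives 2 × 20 = 40 states.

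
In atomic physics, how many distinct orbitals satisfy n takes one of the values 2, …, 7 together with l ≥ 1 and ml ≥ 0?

77

For each n in the range, tally the orbitals obeying l ≥ 1 and ml ≥ 0:
n=2 → 2; n=3 → 5; n=4 → 9; n=5 → 14; n=6 → 20; n=7 → 27.
Total orbitals: 2 + 5 + 9 + 14 + 20 + 27 = 77.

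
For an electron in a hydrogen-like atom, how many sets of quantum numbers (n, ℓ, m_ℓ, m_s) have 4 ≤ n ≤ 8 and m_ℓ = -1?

50

Work shell by shell — for each n, count the (ℓ, m_ℓ) pairs that satisfy m_ℓ = -1:
n=4 → 3; n=5 → 4; n=6 → 5; n=7 → 6; n=8 → 7.
Orbitals: 3 + 4 + 5 + 6 + 7 = 25. Including both spin states (m_s = ±1/2) gives 2 × 25 = 50 states.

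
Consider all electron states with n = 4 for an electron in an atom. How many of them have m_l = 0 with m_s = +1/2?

4

Go through l = 0, …, 3 (the values permitted for n = 4).
Per l-value: l=0 → 1; l=1 → 1; l=2 → 1; l=3 → 1.
Orbitals: 1 + 1 + 1 + 1 = 4. With m_s fixed to a single value there is one state per orbital, giving 4 states.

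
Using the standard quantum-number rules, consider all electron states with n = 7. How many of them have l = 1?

6

Go through l = 0, …, 6 (the values permitted for n = 7).
The (l, ml) pairs meeting l = 1 give: l=1 → 3.
Orbitals: 3. Each orbital carries two spin states, so 3 × 2 = 6 states.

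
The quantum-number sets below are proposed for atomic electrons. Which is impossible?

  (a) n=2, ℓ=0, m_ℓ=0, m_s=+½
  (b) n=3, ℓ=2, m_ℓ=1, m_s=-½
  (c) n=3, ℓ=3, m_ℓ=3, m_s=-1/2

(c)

(c) has ℓ = 3 ≥ n = 3, violating 0 ≤ ℓ ≤ n−1.
The remaining sets (a), (b) satisfy all four rules.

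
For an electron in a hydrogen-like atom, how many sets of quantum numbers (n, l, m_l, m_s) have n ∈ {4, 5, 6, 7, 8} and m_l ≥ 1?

Go shell by shell, enumerating (l, m_l) with m_l ≥ 1:
n=4 → 6; n=5 → 10; n=6 → 15; n=7 → 21; n=8 → 28.
Orbitals: 6 + 10 + 15 + 21 + 28 = 80. Including both spin states (m_s = ±1/2) gives 2 × 80 = 160 states.

160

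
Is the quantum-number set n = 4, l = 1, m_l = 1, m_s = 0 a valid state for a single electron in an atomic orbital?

The spin quantum number for an electron can only be m_s = +1/2 or −1/2; m_s = 0 is not one of those.

Not allowed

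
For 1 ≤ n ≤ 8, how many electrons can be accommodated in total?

Total orbitals = 1² + 2² + 3² + 4² + 5² + 6² + 7² + 8² = 204. Doubling for spin gives 408 electrons.

408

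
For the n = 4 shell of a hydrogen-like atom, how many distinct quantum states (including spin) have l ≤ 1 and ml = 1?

For n = 4, l ranges over 0 … 3.
Per l-value: l=1 → 1.
Orbitals: 1. Each orbital carries two spin states, so 1 × 2 = 2 states.

2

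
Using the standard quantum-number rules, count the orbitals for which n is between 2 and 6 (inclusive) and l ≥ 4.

29

Treat each shell separately and count matching orbitals:
n=5 → 9; n=6 → 20.
Total orbitals: 9 + 20 = 29.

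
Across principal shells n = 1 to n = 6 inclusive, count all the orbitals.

Shell n has n² orbitals: 1²=1 + 2²=4 + 3²=9 + 4²=16 + 5²=25 + 6²=36 = 91 orbitals.

91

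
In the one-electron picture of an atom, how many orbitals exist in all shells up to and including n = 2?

5

Total orbitals = 1² + 2² = 5.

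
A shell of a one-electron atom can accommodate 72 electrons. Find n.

2n² = 72 ⇒ n² = 36 ⇒ n = 6.

n = 6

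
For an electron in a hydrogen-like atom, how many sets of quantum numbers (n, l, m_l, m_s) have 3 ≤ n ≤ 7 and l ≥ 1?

Go shell by shell, enumerating (l, m_l) with l ≥ 1:
n=3 → 8; n=4 → 15; n=5 → 24; n=6 → 35; n=7 → 48.
Orbitals: 8 + 15 + 24 + 35 + 48 = 130. Including both spin states (m_s = ±1/2) gives 2 × 130 = 260 states.

260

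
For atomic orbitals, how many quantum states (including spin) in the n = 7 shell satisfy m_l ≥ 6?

With n = 7 the allowed l are 0, 1, …, 6.
Orbitals with m_l ≥ 6, by l: l=6 → 1.
Orbitals: 1. Each orbital carries two spin states, so 1 × 2 = 2 states.

2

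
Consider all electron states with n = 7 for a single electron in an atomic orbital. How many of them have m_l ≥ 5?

With n = 7 the allowed l are 0, 1, …, 6.
Contributions: l=5 → 1; l=6 → 2.
Orbitals: 1 + 2 = 3. Each orbital carries two spin states, so 3 × 2 = 6 states.

6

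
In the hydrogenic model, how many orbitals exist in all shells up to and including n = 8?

204

Total orbitals = 1² + 2² + 3² + 4² + 5² + 6² + 7² + 8² = 204.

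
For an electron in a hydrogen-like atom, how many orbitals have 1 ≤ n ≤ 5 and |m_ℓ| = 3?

For each n in the range, tally the orbitals obeying |m_ℓ| = 3:
n=4 → 2; n=5 → 4.
Total orbitals: 2 + 4 = 6.

6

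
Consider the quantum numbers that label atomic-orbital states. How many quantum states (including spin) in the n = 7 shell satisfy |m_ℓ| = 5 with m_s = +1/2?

4

Contributions: ℓ=5 → 2; ℓ=6 → 2.
Orbitals: 2 + 2 = 4. With m_s fixed to a single value there is one state per orbital, giving 4 states.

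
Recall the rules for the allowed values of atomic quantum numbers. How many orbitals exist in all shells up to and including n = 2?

Total orbitals = 1² + 2² = 5.

5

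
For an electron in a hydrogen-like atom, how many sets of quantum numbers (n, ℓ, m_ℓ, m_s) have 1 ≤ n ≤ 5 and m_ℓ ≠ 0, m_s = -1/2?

40

Per-shell orbital counts meeting the constraint:
n=2 → 2; n=3 → 6; n=4 → 12; n=5 → 20.
Orbitals: 2 + 6 + 12 + 20 = 40. With m_s fixed to -1/2 there is one state per orbital, so 40 states.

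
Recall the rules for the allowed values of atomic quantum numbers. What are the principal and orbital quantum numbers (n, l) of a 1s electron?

n = 1, l = 0

The leading integer gives n = 1; the letter 's' means l = 0.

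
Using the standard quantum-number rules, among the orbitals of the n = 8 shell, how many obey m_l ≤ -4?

With n = 8 the allowed l are 0, 1, …, 7.
Per l-value: l=4 → 1; l=5 → 2; l=6 → 3; l=7 → 4.
Total orbitals: 1 + 2 + 3 + 4 = 10.

10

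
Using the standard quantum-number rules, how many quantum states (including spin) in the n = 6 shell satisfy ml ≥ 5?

With n = 6 the allowed l are 0, 1, …, 5.
The (l, ml) pairs meeting ml ≥ 5 give: l=5 → 1.
Orbitals: 1. Each orbital carries two spin states, so 1 × 2 = 2 states.

2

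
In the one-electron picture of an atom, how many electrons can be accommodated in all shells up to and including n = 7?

280

Total orbitals = 1² + 2² + 3² + 4² + 5² + 6² + 7² = 140. Doubling for spin gives 280 electrons.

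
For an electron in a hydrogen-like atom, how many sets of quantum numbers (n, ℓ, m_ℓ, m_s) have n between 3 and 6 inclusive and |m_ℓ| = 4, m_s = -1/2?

Count contributing orbitals for each principal shell:
n=5 → 2; n=6 → 4.
Orbitals: 2 + 4 = 6. With m_s fixed to -1/2 there is one state per orbital, so 6 states.

6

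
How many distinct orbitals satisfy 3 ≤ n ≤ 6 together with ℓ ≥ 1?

82

Work shell by shell — for each n, count the (ℓ, m_ℓ) pairs that satisfy ℓ ≥ 1:
n=3 → 8; n=4 → 15; n=5 → 24; n=6 → 35.
Total orbitals: 8 + 15 + 24 + 35 = 82.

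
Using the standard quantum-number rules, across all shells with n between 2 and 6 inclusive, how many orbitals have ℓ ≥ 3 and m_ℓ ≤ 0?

28

For each n in the range, tally the orbitals obeying ℓ ≥ 3 and m_ℓ ≤ 0:
n=4 → 4; n=5 → 9; n=6 → 15.
Total orbitals: 4 + 9 + 15 = 28.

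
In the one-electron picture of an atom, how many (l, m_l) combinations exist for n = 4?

The n = 4 shell contains n² = 4² = 16 orbitals.

16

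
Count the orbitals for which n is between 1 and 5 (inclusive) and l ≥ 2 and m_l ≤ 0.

22

Go shell by shell, enumerating (l, m_l) with l ≥ 2 and m_l ≤ 0:
n=3 → 3; n=4 → 7; n=5 → 12.
Total orbitals: 3 + 7 + 12 = 22.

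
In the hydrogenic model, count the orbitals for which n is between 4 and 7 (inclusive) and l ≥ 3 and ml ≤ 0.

Count contributing orbitals for each principal shell:
n=4 → 4; n=5 → 9; n=6 → 15; n=7 → 22.
Total orbitals: 4 + 9 + 15 + 22 = 50.

50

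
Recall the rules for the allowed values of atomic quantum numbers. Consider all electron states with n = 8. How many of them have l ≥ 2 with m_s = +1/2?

With n = 8 the allowed l are 0, 1, …, 7.
The (l, m_l) pairs meeting l ≥ 2 give: l=2 → 5; l=3 → 7; l=4 → 9; l=5 → 11; l=6 → 13; l=7 → 15.
Orbitals: 5 + 7 + 9 + 11 + 13 + 15 = 60. With m_s fixed to a single value there is one state per orbital, giving 60 states.

60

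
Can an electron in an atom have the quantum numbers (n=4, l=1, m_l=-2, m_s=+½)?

Not allowed

The magnetic quantum number must satisfy −l ≤ m_l ≤ l. With l = 1, m_l can only be -1, 0, 1, so m_l = -2 is forbidden.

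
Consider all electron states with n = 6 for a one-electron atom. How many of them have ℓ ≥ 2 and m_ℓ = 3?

For n = 6, ℓ ranges over 0 … 5.
Contributions: ℓ=3 → 1; ℓ=4 → 1; ℓ=5 → 1.
Orbitals: 1 + 1 + 1 = 3. Each orbital carries two spin states, so 3 × 2 = 6 states.

6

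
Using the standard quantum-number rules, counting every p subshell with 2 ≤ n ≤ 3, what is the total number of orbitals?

6

A p subshell (l = 1) exists for every n ≥ 2, so shells n = 2, 3 each contribute one — 2 subshells.
Since each p subshell has 2·1+1 = 3 orbitals, the total is 2 × 3 = 6.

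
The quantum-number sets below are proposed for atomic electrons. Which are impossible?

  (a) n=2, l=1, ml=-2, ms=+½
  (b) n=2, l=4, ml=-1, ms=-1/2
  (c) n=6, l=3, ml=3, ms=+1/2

(a) and (b)

(a) has |ml| = 2 > l = 1, violating −l ≤ ml ≤ l.
(b) has l = 4 ≥ n = 2, violating 0 ≤ l ≤ n−1.
The remaining set (c) satisfies all four rules.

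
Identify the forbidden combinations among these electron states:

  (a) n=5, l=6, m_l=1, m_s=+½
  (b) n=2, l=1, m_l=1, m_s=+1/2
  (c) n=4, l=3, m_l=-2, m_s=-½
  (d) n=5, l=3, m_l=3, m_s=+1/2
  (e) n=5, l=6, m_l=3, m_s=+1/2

(a) and (e)

(a) has l = 6 ≥ n = 5, violating 0 ≤ l ≤ n−1.
(e) has l = 6 ≥ n = 5, violating 0 ≤ l ≤ n−1.
The remaining sets (b), (c), (d) satisfy all four rules.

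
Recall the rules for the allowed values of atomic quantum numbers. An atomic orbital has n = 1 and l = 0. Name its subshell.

l = 0 corresponds to the letter 's', so the subshell is 1s.

1s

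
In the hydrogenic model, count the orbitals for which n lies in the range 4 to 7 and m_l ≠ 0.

104

Treat each shell separately and count matching orbitals:
n=4 → 12; n=5 → 20; n=6 → 30; n=7 → 42.
Total orbitals: 12 + 20 + 30 + 42 = 104.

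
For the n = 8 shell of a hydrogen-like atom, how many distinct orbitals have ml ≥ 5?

6

Per l-value: l=5 → 1; l=6 → 2; l=7 → 3.
Total orbitals: 1 + 2 + 3 = 6.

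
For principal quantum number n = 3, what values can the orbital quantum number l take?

0, 1, 2

l is an integer with 0 ≤ l ≤ n−1, so for n = 3: l = 0, 1, 2.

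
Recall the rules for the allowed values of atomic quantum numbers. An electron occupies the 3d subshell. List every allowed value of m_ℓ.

-2, -1, 0, 1, 2

The 3d subshell has ℓ = 2, and m_ℓ takes every integer from −ℓ to +ℓ. With ℓ = 2 that gives the 5 values -2, -1, 0, 1, 2.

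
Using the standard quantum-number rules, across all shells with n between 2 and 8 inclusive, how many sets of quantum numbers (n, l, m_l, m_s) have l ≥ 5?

148

Go shell by shell, enumerating (l, m_l) with l ≥ 5:
n=6 → 11; n=7 → 24; n=8 → 39.
Orbitals: 11 + 24 + 39 = 74. Including both spin states (m_s = ±1/2) gives 2 × 74 = 148 states.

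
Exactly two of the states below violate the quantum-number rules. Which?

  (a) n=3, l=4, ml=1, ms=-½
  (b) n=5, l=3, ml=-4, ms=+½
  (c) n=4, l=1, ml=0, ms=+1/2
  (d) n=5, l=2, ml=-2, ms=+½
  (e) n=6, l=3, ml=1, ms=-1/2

(a) and (b)

(a) has l = 4 ≥ n = 3, violating 0 ≤ l ≤ n−1.
(b) has |ml| = 4 > l = 3, violating −l ≤ ml ≤ l.
The remaining sets (c), (d), (e) satisfy all four rules.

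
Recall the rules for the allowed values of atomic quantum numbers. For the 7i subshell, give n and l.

The leading integer gives n = 7; the letter 'i' means l = 6.

n = 7, l = 6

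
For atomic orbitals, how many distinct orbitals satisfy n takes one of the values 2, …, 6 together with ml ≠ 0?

Per-shell orbital counts meeting the constraint:
n=2 → 2; n=3 → 6; n=4 → 12; n=5 → 20; n=6 → 30.
Total orbitals: 2 + 6 + 12 + 20 + 30 = 70.

70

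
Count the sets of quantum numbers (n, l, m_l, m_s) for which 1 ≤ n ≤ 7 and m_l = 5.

Treat each shell separately and count matching orbitals:
n=6 → 1; n=7 → 2.
Orbitals: 1 + 2 = 3. Including both spin states (m_s = ±1/2) gives 2 × 3 = 6 states.

6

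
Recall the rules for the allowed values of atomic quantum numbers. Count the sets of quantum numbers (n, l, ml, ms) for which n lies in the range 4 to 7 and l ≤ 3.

Work shell by shell — for each n, count the (l, ml) pairs that satisfy l ≤ 3:
n=4 → 16; n=5 → 16; n=6 → 16; n=7 → 16.
Orbitals: 16 + 16 + 16 + 16 = 64. Including both spin states (ms = ±1/2) gives 2 × 64 = 128 states.

128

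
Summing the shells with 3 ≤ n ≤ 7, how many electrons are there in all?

270

Shell n has n² orbitals: 3²=9 + 4²=16 + 5²=25 + 6²=36 + 7²=49 = 135 orbitals.
Two spin states per orbital: 2 × 135 = 270 electrons.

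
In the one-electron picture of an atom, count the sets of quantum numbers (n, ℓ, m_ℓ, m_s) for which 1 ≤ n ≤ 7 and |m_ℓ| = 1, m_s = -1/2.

Treat each shell separately and count matching orbitals:
n=2 → 2; n=3 → 4; n=4 → 6; n=5 → 8; n=6 → 10; n=7 → 12.
Orbitals: 2 + 4 + 6 + 8 + 10 + 12 = 42. With m_s fixed to -1/2 there is one state per orbital, so 42 states.

42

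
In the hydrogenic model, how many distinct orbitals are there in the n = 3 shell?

The n = 3 shell contains n² = 3² = 9 orbitals.

9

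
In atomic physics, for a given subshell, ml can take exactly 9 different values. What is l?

ml ranges over 2l+1 integers, so 2l+1 = 9 ⇒ l = 4.

l = 4 (g)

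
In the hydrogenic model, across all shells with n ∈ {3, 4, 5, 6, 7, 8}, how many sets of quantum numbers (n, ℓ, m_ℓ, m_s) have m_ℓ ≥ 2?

112

Work shell by shell — for each n, count the (ℓ, m_ℓ) pairs that satisfy m_ℓ ≥ 2:
n=3 → 1; n=4 → 3; n=5 → 6; n=6 → 10; n=7 → 15; n=8 → 21.
Orbitals: 1 + 3 + 6 + 10 + 15 + 21 = 56. Including both spin states (m_s = ±1/2) gives 2 × 56 = 112 states.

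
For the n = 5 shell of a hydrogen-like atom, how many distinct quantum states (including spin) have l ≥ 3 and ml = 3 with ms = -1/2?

With n = 5 the allowed l are 0, 1, …, 4.
The (l, ml) pairs meeting l ≥ 3 and ml = 3 give: l=3 → 1; l=4 → 1.
Orbitals: 1 + 1 = 2. With ms fixed to a single value there is one state per orbital, giving 2 states.

2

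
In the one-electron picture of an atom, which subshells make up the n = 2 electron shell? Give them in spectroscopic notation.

For n = 2, l runs from 0 to 1. In spectroscopic notation l = 0,1,2,… ↔ s,p,d,f,g,h,i, so the subshells are 2s, 2p.

2s, 2p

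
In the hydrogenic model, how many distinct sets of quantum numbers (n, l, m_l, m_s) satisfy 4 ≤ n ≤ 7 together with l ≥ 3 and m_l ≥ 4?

20

For each n in the range, tally the orbitals obeying l ≥ 3 and m_l ≥ 4:
n=5 → 1; n=6 → 3; n=7 → 6.
Orbitals: 1 + 3 + 6 = 10. Including both spin states (m_s = ±1/2) gives 2 × 10 = 20 states.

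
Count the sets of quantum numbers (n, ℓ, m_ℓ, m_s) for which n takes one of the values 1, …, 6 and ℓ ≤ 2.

Per-shell orbital counts meeting the constraint:
n=1 → 1; n=2 → 4; n=3 → 9; n=4 → 9; n=5 → 9; n=6 → 9.
Orbitals: 1 + 4 + 9 + 9 + 9 + 9 = 41. Including both spin states (m_s = ±1/2) gives 2 × 41 = 82 states.

82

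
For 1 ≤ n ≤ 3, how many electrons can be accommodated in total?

28

Total orbitals = 1² + 2² + 3² = 14. Doubling for spin gives 28 electrons.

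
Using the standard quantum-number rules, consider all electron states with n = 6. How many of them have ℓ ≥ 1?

With n = 6 the allowed ℓ are 0, 1, …, 5.
Contributions: ℓ=1 → 3; ℓ=2 → 5; ℓ=3 → 7; ℓ=4 → 9; ℓ=5 → 11.
Orbitals: 3 + 5 + 7 + 9 + 11 = 35. Each orbital carries two spin states, so 35 × 2 = 70 states.

70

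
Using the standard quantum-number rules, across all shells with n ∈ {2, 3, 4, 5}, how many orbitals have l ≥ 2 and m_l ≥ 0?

22

Per-shell orbital counts meeting the constraint:
n=3 → 3; n=4 → 7; n=5 → 12.
Total orbitals: 3 + 7 + 12 = 22.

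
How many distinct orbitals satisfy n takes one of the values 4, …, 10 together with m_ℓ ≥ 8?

For each n in the range, tally the orbitals obeying m_ℓ ≥ 8:
n=9 → 1; n=10 → 3.
Total orbitals: 1 + 3 = 4.

4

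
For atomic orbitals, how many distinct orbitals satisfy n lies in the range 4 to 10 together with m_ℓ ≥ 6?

20

Count contributing orbitals for each principal shell:
n=7 → 1; n=8 → 3; n=9 → 6; n=10 → 10.
Total orbitals: 1 + 3 + 6 + 10 = 20.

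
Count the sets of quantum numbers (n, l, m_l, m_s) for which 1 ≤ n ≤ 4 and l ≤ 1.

Count contributing orbitals for each principal shell:
n=1 → 1; n=2 → 4; n=3 → 4; n=4 → 4.
Orbitals: 1 + 4 + 4 + 4 = 13. Including both spin states (m_s = ±1/2) gives 2 × 13 = 26 states.

26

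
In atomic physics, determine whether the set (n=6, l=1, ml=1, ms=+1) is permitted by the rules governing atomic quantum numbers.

Not allowed

The spin quantum number for an electron can only be ms = +1/2 or −1/2; ms = +1 is not one of those.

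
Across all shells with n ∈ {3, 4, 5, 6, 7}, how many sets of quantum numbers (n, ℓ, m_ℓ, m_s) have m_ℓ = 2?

30

For each n in the range, tally the orbitals obeying m_ℓ = 2:
n=3 → 1; n=4 → 2; n=5 → 3; n=6 → 4; n=7 → 5.
Orbitals: 1 + 2 + 3 + 4 + 5 = 15. Including both spin states (m_s = ±1/2) gives 2 × 15 = 30 states.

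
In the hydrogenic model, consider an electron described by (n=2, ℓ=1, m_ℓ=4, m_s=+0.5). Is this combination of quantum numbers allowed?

The magnetic quantum number must satisfy −ℓ ≤ m_ℓ ≤ ℓ. With ℓ = 1, m_ℓ can only be -1, 0, 1, so m_ℓ = 4 is forbidden.

No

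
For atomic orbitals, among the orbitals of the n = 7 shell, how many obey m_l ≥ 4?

6

Go through l = 0, …, 6 (the values permitted for n = 7).
Orbitals with m_l ≥ 4, by l: l=4 → 1; l=5 → 2; l=6 → 3.
Total orbitals: 1 + 2 + 3 = 6.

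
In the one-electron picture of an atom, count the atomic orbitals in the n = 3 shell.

The n = 3 shell contains n² = 3² = 9 orbitals.

9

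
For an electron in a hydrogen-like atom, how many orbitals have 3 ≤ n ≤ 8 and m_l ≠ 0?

166

Count contributing orbitals for each principal shell:
n=3 → 6; n=4 → 12; n=5 → 20; n=6 → 30; n=7 → 42; n=8 → 56.
Total orbitals: 6 + 12 + 20 + 30 + 42 + 56 = 166.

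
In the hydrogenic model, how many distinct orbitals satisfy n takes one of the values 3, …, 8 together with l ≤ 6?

Work shell by shell — for each n, count the (l, ml) pairs that satisfy l ≤ 6:
n=3 → 9; n=4 → 16; n=5 → 25; n=6 → 36; n=7 → 49; n=8 → 49.
Total orbitals: 9 + 16 + 25 + 36 + 49 + 49 = 184.

184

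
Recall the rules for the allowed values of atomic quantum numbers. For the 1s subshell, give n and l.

The leading integer gives n = 1; the letter 's' means l = 0.

n = 1, l = 0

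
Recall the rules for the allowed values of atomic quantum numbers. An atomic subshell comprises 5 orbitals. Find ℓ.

2ℓ+1 = 5 gives ℓ = 2.

ℓ = 2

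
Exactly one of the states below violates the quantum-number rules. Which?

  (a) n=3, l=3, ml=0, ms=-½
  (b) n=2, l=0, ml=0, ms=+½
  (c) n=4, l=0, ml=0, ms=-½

(a) has l = 3 ≥ n = 3, violating 0 ≤ l ≤ n−1.
The remaining sets (b), (c) satisfy all four rules.

(a)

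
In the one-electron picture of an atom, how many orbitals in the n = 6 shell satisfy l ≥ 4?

With n = 6 the allowed l are 0, 1, …, 5.
Per l-value: l=4 → 9; l=5 → 11.
Total orbitals: 9 + 11 = 20.

20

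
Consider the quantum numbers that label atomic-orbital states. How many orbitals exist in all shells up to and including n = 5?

55

Total orbitals = 1² + 2² + 3² + 4² + 5² = 55.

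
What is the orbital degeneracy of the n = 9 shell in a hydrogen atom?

81

The n = 9 shell contains n² = 9² = 81 orbitals.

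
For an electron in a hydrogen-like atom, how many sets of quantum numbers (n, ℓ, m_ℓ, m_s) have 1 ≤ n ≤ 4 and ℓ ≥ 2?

34

Treat each shell separately and count matching orbitals:
n=3 → 5; n=4 → 12.
Orbitals: 5 + 12 = 17. Including both spin states (m_s = ±1/2) gives 2 × 17 = 34 states.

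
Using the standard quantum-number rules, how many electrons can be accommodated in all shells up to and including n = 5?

110

Total orbitals = 1² + 2² + 3² + 4² + 5² = 55. Doubling for spin gives 110 electrons.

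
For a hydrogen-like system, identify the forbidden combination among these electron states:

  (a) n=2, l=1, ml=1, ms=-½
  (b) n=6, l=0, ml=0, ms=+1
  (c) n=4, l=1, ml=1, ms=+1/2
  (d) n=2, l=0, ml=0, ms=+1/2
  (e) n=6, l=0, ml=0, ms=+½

(b)

(b) has ms = +1, but an electron's spin must be ±1/2.
The remaining sets (a), (c), (d), (e) satisfy all four rules.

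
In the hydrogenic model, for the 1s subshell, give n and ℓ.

The leading integer gives n = 1; the letter 's' means ℓ = 0.

n = 1, ℓ = 0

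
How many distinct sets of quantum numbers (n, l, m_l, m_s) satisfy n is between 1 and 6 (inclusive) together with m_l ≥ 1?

Go shell by shell, enumerating (l, m_l) with m_l ≥ 1:
n=2 → 1; n=3 → 3; n=4 → 6; n=5 → 10; n=6 → 15.
Orbitals: 1 + 3 + 6 + 10 + 15 = 35. Including both spin states (m_s = ±1/2) gives 2 × 35 = 70 states.

70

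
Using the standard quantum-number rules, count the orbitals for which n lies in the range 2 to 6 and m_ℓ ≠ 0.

70

Work shell by shell — for each n, count the (ℓ, m_ℓ) pairs that satisfy m_ℓ ≠ 0:
n=2 → 2; n=3 → 6; n=4 → 12; n=5 → 20; n=6 → 30.
Total orbitals: 2 + 6 + 12 + 20 + 30 = 70.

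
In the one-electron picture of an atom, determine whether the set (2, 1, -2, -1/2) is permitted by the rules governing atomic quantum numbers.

The magnetic quantum number must satisfy −l ≤ ml ≤ l. With l = 1, ml can only be -1, 0, 1, so ml = -2 is forbidden.

Not allowed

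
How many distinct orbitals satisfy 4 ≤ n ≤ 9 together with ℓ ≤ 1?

24

Go shell by shell, enumerating (ℓ, m_ℓ) with ℓ ≤ 1:
n=4 → 4; n=5 → 4; n=6 → 4; n=7 → 4; n=8 → 4; n=9 → 4.
Total orbitals: 4 + 4 + 4 + 4 + 4 + 4 = 24.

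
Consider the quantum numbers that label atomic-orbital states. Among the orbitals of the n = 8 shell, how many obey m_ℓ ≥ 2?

The n = 8 shell has ℓ = 0 through 7; check each.
Per ℓ-value: ℓ=2 → 1; ℓ=3 → 2; ℓ=4 → 3; ℓ=5 → 4; ℓ=6 → 5; ℓ=7 → 6.
Total orbitals: 1 + 2 + 3 + 4 + 5 + 6 = 21.

21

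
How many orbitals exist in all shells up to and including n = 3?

14

Total orbitals = 1² + 2² + 3² = 14.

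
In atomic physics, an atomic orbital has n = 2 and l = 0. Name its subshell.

2s

l = 0 corresponds to the letter 's', so the subshell is 2s.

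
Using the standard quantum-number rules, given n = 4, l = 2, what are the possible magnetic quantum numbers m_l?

m_l takes every integer from −l to +l. With l = 2 that gives the 5 values -2, -1, 0, 1, 2.

-2, -1, 0, 1, 2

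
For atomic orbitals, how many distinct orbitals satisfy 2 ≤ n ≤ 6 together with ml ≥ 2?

Count contributing orbitals for each principal shell:
n=3 → 1; n=4 → 3; n=5 → 6; n=6 → 10.
Total orbitals: 1 + 3 + 6 + 10 = 20.

20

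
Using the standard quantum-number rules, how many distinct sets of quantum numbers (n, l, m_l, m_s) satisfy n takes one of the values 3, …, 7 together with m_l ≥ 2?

70

Work shell by shell — for each n, count the (l, m_l) pairs that satisfy m_l ≥ 2:
n=3 → 1; n=4 → 3; n=5 → 6; n=6 → 10; n=7 → 15.
Orbitals: 1 + 3 + 6 + 10 + 15 = 35. Including both spin states (m_s = ±1/2) gives 2 × 35 = 70 states.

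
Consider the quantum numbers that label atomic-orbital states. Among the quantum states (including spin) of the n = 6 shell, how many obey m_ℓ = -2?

For n = 6, ℓ ranges over 0 … 5.
Per ℓ-value: ℓ=2 → 1; ℓ=3 → 1; ℓ=4 → 1; ℓ=5 → 1.
Orbitals: 1 + 1 + 1 + 1 = 4. Each orbital carries two spin states, so 4 × 2 = 8 states.

8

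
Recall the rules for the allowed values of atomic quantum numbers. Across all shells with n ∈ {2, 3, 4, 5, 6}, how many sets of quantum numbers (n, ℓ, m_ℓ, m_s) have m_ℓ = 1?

30

Per-shell orbital counts meeting the constraint:
n=2 → 1; n=3 → 2; n=4 → 3; n=5 → 4; n=6 → 5.
Orbitals: 1 + 2 + 3 + 4 + 5 = 15. Including both spin states (m_s = ±1/2) gives 2 × 15 = 30 states.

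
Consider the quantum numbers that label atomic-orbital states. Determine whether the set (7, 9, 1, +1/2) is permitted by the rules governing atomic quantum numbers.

The orbital quantum number must satisfy 0 ≤ l ≤ n−1. With n = 7 the allowed l values are 0, 1, 2, 3, 4, 5, 6, so l = 9 is out of range.

Not allowed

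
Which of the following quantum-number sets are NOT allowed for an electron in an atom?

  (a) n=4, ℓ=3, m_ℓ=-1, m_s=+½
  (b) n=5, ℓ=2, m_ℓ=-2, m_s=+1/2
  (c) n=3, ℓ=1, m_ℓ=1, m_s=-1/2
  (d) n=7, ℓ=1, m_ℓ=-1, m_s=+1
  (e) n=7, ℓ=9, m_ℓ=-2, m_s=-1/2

(d) has m_s = +1, but an electron's spin must be ±1/2.
(e) has ℓ = 9 ≥ n = 7, violating 0 ≤ ℓ ≤ n−1.
The remaining sets (a), (b), (c) satisfy all four rules.

(d) and (e)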